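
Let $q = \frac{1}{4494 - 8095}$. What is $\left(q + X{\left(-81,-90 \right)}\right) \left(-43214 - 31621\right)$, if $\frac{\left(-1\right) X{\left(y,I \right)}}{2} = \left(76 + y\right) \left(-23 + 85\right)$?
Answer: $- \frac{167078042865}{3601} \approx -4.6398 \cdot 10^{7}$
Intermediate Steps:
$q = - \frac{1}{3601}$ ($q = \frac{1}{4494 - 8095} = \frac{1}{-3601} = - \frac{1}{3601} \approx -0.0002777$)
$X{\left(y,I \right)} = -9424 - 124 y$ ($X{\left(y,I \right)} = - 2 \left(76 + y\right) \left(-23 + 85\right) = - 2 \left(76 + y\right) 62 = - 2 \left(4712 + 62 y\right) = -9424 - 124 y$)
$\left(q + X{\left(-81,-90 \right)}\right) \left(-43214 - 31621\right) = \left(- \frac{1}{3601} - -620\right) \left(-43214 - 31621\right) = \left(- \frac{1}{3601} + \left(-9424 + 10044\right)\right) \left(-74835\right) = \left(- \frac{1}{3601} + 620\right) \left(-74835\right) = \frac{2232619}{3601} \left(-74835\right) = - \frac{167078042865}{3601}$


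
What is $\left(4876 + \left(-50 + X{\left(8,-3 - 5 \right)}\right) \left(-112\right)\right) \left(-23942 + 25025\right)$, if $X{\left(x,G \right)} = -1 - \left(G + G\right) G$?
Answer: $26992692$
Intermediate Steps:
$X{\left(x,G \right)} = -1 - 2 G^{2}$ ($X{\left(x,G \right)} = -1 - 2 G G = -1 - 2 G^{2}$)
$\left(4876 + \left(-50 + X{\left(8,-3 - 5 \right)}\right) \left(-112\right)\right) \left(-23942 + 25025\right) = \left(4876 + \left(-50 - \left(1 + 2 \left(-3 - 5\right)^{2}\right)\right) \left(-112\right)\right) \left(-23942 + 25025\right) = \left(4876 + \left(-50 - \left(1 + 2 \left(-8\right)^{2}\right)\right) \left(-112\right)\right) 1083 = \left(4876 + \left(-50 - 129\right) \left(-112\right)\right) 1083 = \left(4876 - -20048\right) 1083 = \left(4876 + 20048\right) 1083 = 24924 \cdot 1083 = 26992692$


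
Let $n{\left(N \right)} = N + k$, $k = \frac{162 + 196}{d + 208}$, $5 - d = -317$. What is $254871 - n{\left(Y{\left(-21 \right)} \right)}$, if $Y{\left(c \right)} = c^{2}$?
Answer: $\frac{67423771}{265} \approx 2.5443 \cdot 10^{5}$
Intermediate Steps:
$d = 322$ ($d = 5 - -317 = 5 + 317 = 322$)
$k = \frac{179}{265}$ ($k = \frac{162 + 196}{322 + 208} = \frac{358}{530} = 358 \cdot \frac{1}{530} = \frac{179}{265} \approx 0.67547$)
$n{\left(N \right)} = \frac{179}{265} + N$ ($n{\left(N \right)} = N + \frac{179}{265} = \frac{179}{265} + N$)
$254871 - n{\left(Y{\left(-21 \right)} \right)} = 254871 - \left(\frac{179}{265} + \left(-21\right)^{2}\right) = 254871 - \left(\frac{179}{265} + 441\right) = 254871 - \frac{117044}{265} = \frac{67423771}{265}$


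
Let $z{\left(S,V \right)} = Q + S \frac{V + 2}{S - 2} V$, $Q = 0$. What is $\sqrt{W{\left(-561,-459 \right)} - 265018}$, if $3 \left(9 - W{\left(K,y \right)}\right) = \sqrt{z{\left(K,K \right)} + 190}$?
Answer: $\frac{\sqrt{-755996739489 - 1689 \sqrt{99108273067}}}{1689} \approx 514.97 i$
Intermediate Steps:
$z{\left(S,V \right)} = \frac{S V \left(2 + V\right)}{-2 + S}$ ($z{\left(S,V \right)} = 0 + S \frac{V + 2}{S - 2} V = 0 + S \frac{2 + V}{-2 + S} V = 0 + S \frac{V \left(2 + V\right)}{-2 + S} = 0 + \frac{S V \left(2 + V\right)}{-2 + S} = \frac{S V \left(2 + V\right)}{-2 + S}$)
$W{\left(K,y \right)} = 9 - \frac{\sqrt{190 + \frac{K^{2} \left(2 + K\right)}{-2 + K}}}{3}$ ($W{\left(K,y \right)} = 9 - \frac{\sqrt{\frac{K K \left(2 + K\right)}{-2 + K} + 190}}{3} = 9 - \frac{\sqrt{\frac{K^{2} \left(2 + K\right)}{-2 + K} + 190}}{3} = 9 - \frac{\sqrt{190 + \frac{K^{2} \left(2 + K\right)}{-2 + K}}}{3}$)
$\sqrt{W{\left(-561,-459 \right)} - 265018} = \sqrt{\left(9 - \frac{\sqrt{\frac{-380 + \left(-561\right)^{3} + 2 \left(-561\right)^{2} + 190 \left(-561\right)}{-2 - 561}}}{3}\right) - 265018} = \sqrt{\left(9 - \frac{\sqrt{\frac{-380 - 176558481 + 2 \cdot 314721 - 106590}{-563}}}{3}\right) - 265018} = \sqrt{\left(9 - \frac{\sqrt{- \frac{-380 - 176558481 + 629442 - 106590}{563}}}{3}\right) - 265018} = \sqrt{\left(9 - \frac{\sqrt{\left(- \frac{1}{563}\right) \left(-176036009\right)}}{3}\right) - 265018} = \sqrt{\left(9 - \frac{\sqrt{\frac{176036009}{563}}}{3}\right) - 265018} = \sqrt{\left(9 - \frac{\frac{1}{563} \sqrt{99108273067}}{3}\right) - 265018} = \sqrt{\left(9 - \frac{\sqrt{99108273067}}{1689}\right) - 265018} = \sqrt{-265009 - \frac{\sqrt{99108273067}}{1689}}$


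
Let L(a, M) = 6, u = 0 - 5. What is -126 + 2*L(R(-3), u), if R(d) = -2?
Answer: -114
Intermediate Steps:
u = -5
-126 + 2*L(R(-3), u) = -126 + 2*6 = -126 + 12 = -114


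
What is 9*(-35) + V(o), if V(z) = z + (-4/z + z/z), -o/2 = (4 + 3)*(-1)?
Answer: -2102/7 ≈ -300.29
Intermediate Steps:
o = 14 (o = -2*(4 + 3)*(-1) = -14*(-1) = -2*(-7) = 14)
V(z) = 1 + z - 4/z (V(z) = z + (-4/z + 1) = z + (1 - 4/z) = 1 + z - 4/z)
9*(-35) + V(o) = 9*(-35) + (1 + 14 - 4/14) = -315 + (1 + 14 - 4*1/14) = -315 + (1 + 14 - 2/7) = -315 + 103/7 = -2102/7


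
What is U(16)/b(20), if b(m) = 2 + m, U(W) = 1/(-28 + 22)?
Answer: -1/132 ≈ -0.0075758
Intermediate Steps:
U(W) = -⅙ (U(W) = 1/(-6) = -⅙)
U(16)/b(20) = -1/(6*(2 + 20)) = -⅙/22 = -⅙*1/22 = -1/132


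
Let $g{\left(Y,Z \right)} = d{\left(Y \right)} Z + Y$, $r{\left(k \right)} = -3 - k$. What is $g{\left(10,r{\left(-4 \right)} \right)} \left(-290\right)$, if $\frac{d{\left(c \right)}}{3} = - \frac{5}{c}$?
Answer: $-2465$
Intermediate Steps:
$d{\left(c \right)} = - \frac{15}{c}$ ($d{\left(c \right)} = 3 \left(- \frac{5}{c}\right) = - \frac{15}{c}$)
$g{\left(Y,Z \right)} = Y - \frac{15 Z}{Y}$ ($g{\left(Y,Z \right)} = - \frac{15}{Y} Z + Y = - \frac{15 Z}{Y} + Y = Y - \frac{15 Z}{Y}$)
$g{\left(10,r{\left(-4 \right)} \right)} \left(-290\right) = \left(10 - \frac{15 \left(-3 - -4\right)}{10}\right) \left(-290\right) = \left(10 - 15 \left(-3 + 4\right) \frac{1}{10}\right) \left(-290\right) = \left(10 - 15 \cdot \frac{1}{10}\right) \left(-290\right) = \left(10 - \frac{3}{2}\right) \left(-290\right) = \frac{17}{2} \left(-290\right) = -2465$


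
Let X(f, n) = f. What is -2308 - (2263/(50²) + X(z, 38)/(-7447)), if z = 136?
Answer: -42985702561/18617500 ≈ -2308.9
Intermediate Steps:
-2308 - (2263/(50²) + X(z, 38)/(-7447)) = -2308 - (2263/(50²) + 136/(-7447)) = -2308 - (2263/2500 + 136*(-1/7447)) = -2308 - (2263*(1/2500) - 136/7447) = -2308 - (2263/2500 - 136/7447) = -2308 - 1*16512561/18617500 = -2308 - 16512561/18617500 = -42985702561/18617500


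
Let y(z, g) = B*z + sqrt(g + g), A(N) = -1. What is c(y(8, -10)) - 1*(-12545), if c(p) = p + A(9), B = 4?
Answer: 12576 + 2*I*sqrt(5) ≈ 12576.0 + 4.4721*I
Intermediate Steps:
y(z, g) = 4*z + sqrt(2)*sqrt(g) (y(z, g) = 4*z + sqrt(g + g) = 4*z + sqrt(2*g) = 4*z + sqrt(2)*sqrt(g))
c(p) = -1 + p (c(p) = p - 1 = -1 + p)
c(y(8, -10)) - 1*(-12545) = (-1 + (4*8 + sqrt(2)*sqrt(-10))) - 1*(-12545) = (-1 + (32 + sqrt(2)*(I*sqrt(10)))) + 12545 = (-1 + (32 + 2*I*sqrt(5))) + 12545 = (31 + 2*I*sqrt(5)) + 12545 = 12576 + 2*I*sqrt(5)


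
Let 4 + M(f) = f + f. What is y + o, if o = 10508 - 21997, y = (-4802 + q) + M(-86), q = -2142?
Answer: -18609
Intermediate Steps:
M(f) = -4 + 2*f (M(f) = -4 + (f + f) = -4 + 2*f)
y = -7120 (y = (-4802 - 2142) + (-4 + 2*(-86)) = -6944 + (-4 - 172) = -6944 - 176 = -7120)
o = -11489
y + o = -7120 - 11489 = -18609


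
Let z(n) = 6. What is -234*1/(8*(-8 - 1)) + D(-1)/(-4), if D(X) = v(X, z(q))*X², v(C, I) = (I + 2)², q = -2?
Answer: -51/4 ≈ -12.750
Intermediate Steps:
v(C, I) = (2 + I)²
D(X) = 64*X² (D(X) = (2 + 6)²*X² = 8²*X² = 64*X²)
-234*1/(8*(-8 - 1)) + D(-1)/(-4) = -234*1/(8*(-8 - 1)) + (64*(-1)²)/(-4) = -234/(8*(-9)) + (64*1)*(-¼) = -234/(-72) + 64*(-¼) = -234*(-1/72) - 16 = 13/4 - 16 = -51/4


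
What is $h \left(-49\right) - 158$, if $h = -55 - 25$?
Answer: $3762$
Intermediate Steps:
$h = -80$ ($h = -55 - 25 = -80$)
$h \left(-49\right) - 158 = \left(-80\right) \left(-49\right) - 158 = 3920 - 158 = 3762$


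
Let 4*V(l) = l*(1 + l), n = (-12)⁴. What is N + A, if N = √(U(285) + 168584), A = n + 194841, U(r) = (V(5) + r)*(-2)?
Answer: 215577 + √167999 ≈ 2.1599e+5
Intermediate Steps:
n = 20736
V(l) = l*(1 + l)/4 (V(l) = (l*(1 + l))/4 = l*(1 + l)/4)
U(r) = -15 - 2*r (U(r) = ((¼)*5*(1 + 5) + r)*(-2) = ((¼)*5*6 + r)*(-2) = (15/2 + r)*(-2) = -15 - 2*r)
A = 215577 (A = 20736 + 194841 = 215577)
N = √167999 (N = √((-15 - 2*285) + 168584) = √((-15 - 570) + 168584) = √(-585 + 168584) = √167999 ≈ 409.88)
N + A = √167999 + 215577 = 215577 + √167999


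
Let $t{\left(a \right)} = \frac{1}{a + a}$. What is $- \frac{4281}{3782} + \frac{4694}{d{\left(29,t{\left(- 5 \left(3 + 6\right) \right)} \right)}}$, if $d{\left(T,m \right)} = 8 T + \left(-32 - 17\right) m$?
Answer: $\frac{1508146671}{79153478} \approx 19.053$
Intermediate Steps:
$t{\left(a \right)} = \frac{1}{2 a}$
$d{\left(T,m \right)} = - 49 m + 8 T$ ($d{\left(T,m \right)} = 8 T + \left(-32 - 17\right) m = 8 T - 49 m = - 49 m + 8 T$)
$- \frac{4281}{3782} + \frac{4694}{d{\left(29,t{\left(- 5 \left(3 + 6\right) \right)} \right)}} = - \frac{4281}{3782} + \frac{4694}{- 49 \frac{1}{2 \left(- 5 \left(3 + 6\right)\right)} + 8 \cdot 29} = \left(-4281\right) \frac{1}{3782} + \frac{4694}{- 49 \frac{1}{2 \left(\left(-5\right) 9\right)} + 232} = - \frac{4281}{3782} + \frac{4694}{- 49 \frac{1}{2 \left(-45\right)} + 232} = - \frac{4281}{3782} + \frac{4694}{- 49 \cdot \frac{1}{2} \left(- \frac{1}{45}\right) + 232} = - \frac{4281}{3782} + \frac{4694}{\left(-49\right) \left(- \frac{1}{90}\right) + 232} = - \frac{4281}{3782} + \frac{4694}{\frac{49}{90} + 232} = - \frac{4281}{3782} + \frac{4694}{\frac{20929}{90}} = - \frac{4281}{3782} + 4694 \cdot \frac{90}{20929} = - \frac{4281}{3782} + \frac{422460}{20929} = \frac{1508146671}{79153478}$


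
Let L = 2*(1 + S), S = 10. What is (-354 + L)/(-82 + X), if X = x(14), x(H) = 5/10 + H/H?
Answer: 664/161 ≈ 4.1242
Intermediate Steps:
x(H) = 3/2 (x(H) = 5*(⅒) + 1 = ½ + 1 = 3/2)
X = 3/2 ≈ 1.5000
L = 22 (L = 2*(1 + 10) = 2*11 = 22)
(-354 + L)/(-82 + X) = (-354 + 22)/(-82 + 3/2) = -332/(-161/2) = -332*(-2/161) = 664/161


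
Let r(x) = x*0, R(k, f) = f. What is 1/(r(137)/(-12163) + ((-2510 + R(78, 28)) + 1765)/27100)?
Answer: -27100/717 ≈ -37.796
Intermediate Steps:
r(x) = 0
1/(r(137)/(-12163) + ((-2510 + R(78, 28)) + 1765)/27100) = 1/(0/(-12163) + ((-2510 + 28) + 1765)/27100) = 1/(0*(-1/12163) + (-2482 + 1765)*(1/27100)) = 1/(0 - 717*1/27100) = 1/(0 - 717/27100) = 1/(-717/27100) = -27100/717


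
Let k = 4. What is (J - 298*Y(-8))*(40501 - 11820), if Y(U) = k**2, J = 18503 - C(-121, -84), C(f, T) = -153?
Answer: 398321728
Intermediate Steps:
J = 18656 (J = 18503 - 1*(-153) = 18503 + 153 = 18656)
Y(U) = 16 (Y(U) = 4**2 = 16)
(J - 298*Y(-8))*(40501 - 11820) = (18656 - 298*16)*(40501 - 11820) = (18656 - 4768)*28681 = 13888*28681 = 398321728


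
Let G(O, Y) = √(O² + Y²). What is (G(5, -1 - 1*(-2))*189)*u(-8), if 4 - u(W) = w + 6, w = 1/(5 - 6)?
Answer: -189*√26 ≈ -963.71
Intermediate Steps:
w = -1 (w = 1/(-1) = -1)
u(W) = -1 (u(W) = 4 - (-1 + 6) = 4 - 1*5 = 4 - 5 = -1)
(G(5, -1 - 1*(-2))*189)*u(-8) = (√(5² + (-1 - 1*(-2))²)*189)*(-1) = (√(25 + (-1 + 2)²)*189)*(-1) = (√(25 + 1²)*189)*(-1) = (√(25 + 1)*189)*(-1) = (√26*189)*(-1) = (189*√26)*(-1) = -189*√26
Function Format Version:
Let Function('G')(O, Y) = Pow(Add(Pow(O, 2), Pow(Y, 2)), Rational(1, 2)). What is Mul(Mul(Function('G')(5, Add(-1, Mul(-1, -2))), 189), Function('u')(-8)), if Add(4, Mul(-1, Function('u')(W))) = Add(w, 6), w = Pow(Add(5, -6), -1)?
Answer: Mul(-189, Pow(26, Rational(1, 2))) ≈ -963.71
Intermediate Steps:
w = -1 (w = Pow(-1, -1) = -1)
Function('u')(W) = -1 (Function('u')(W) = Add(4, Mul(-1, Add(-1, 6))) = Add(4, Mul(-1, 5)) = Add(4, -5) = -1)
Mul(Mul(Function('G')(5, Add(-1, Mul(-1, -2))), 189), Function('u')(-8)) = Mul(Mul(Pow(Add(Pow(5, 2), Pow(Add(-1, Mul(-1, -2)), 2)), Rational(1, 2)), 189), -1) = Mul(Mul(Pow(Add(25, Pow(Add(-1, 2), 2)), Rational(1, 2)), 189), -1) = Mul(Mul(Pow(Add(25, Pow(1, 2)), Rational(1, 2)), 189), -1) = Mul(Mul(Pow(Add(25, 1), Rational(1, 2)), 189), -1) = Mul(Mul(Pow(26, Rational(1, 2)), 189), -1) = Mul(Mul(189, Pow(26, Rational(1, 2))), -1) = Mul(-189, Pow(26, Rational(1, 2)))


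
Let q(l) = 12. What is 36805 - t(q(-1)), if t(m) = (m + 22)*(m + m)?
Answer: 35989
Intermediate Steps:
t(m) = 2*m*(22 + m) (t(m) = (22 + m)*(2*m) = 2*m*(22 + m))
36805 - t(q(-1)) = 36805 - 2*12*(22 + 12) = 36805 - 2*12*34 = 36805 - 1*816 = 36805 - 816 = 35989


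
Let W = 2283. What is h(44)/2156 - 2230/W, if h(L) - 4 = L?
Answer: -1174574/1230537 ≈ -0.95452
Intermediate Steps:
h(L) = 4 + L
h(44)/2156 - 2230/W = (4 + 44)/2156 - 2230/2283 = 48*(1/2156) - 2230*1/2283 = 12/539 - 2230/2283 = -1174574/1230537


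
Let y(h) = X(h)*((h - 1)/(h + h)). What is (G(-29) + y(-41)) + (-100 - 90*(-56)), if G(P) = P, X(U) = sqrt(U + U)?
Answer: 4911 + 21*I*sqrt(82)/41 ≈ 4911.0 + 4.6381*I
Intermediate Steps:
X(U) = sqrt(2)*sqrt(U) (X(U) = sqrt(2*U) = sqrt(2)*sqrt(U))
y(h) = sqrt(2)*(-1 + h)/(2*sqrt(h)) (y(h) = (sqrt(2)*sqrt(h))*((h - 1)/(h + h)) = (sqrt(2)*sqrt(h))*((-1 + h)/((2*h))) = (sqrt(2)*sqrt(h))*((-1 + h)*(1/(2*h))) = (sqrt(2)*sqrt(h))*((-1 + h)/(2*h)) = sqrt(2)*(-1 + h)/(2*sqrt(h)))
(G(-29) + y(-41)) + (-100 - 90*(-56)) = (-29 + sqrt(2)*(-1 - 41)/(2*sqrt(-41))) + (-100 - 90*(-56)) = (-29 + (1/2)*sqrt(2)*(-I*sqrt(41)/41)*(-42)) + (-100 + 5040) = (-29 + 21*I*sqrt(82)/41) + 4940 = 4911 + 21*I*sqrt(82)/41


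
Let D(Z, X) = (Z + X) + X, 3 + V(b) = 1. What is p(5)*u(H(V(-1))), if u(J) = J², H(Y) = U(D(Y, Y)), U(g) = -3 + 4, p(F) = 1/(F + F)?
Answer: ⅒ ≈ 0.10000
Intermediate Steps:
V(b) = -2 (V(b) = -3 + 1 = -2)
p(F) = 1/(2*F)
D(Z, X) = Z + 2*X (D(Z, X) = (X + Z) + X = Z + 2*X)
U(g) = 1
H(Y) = 1
p(5)*u(H(V(-1))) = ((½)/5)*1² = ((½)*(⅕))*1 = (⅒)*1 = ⅒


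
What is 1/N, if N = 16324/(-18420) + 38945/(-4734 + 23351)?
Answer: 85731285/103365748 ≈ 0.82940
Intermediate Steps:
N = 103365748/85731285 (N = 16324*(-1/18420) + 38945/18617 = -4081/4605 + 38945*(1/18617) = -4081/4605 + 38945/18617 = 103365748/85731285 ≈ 1.2057)
1/N = 1/(103365748/85731285) = 85731285/103365748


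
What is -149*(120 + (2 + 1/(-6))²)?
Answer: -661709/36 ≈ -18381.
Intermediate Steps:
-149*(120 + (2 + 1/(-6))²) = -149*(120 + (2 - ⅙)²) = -149*(120 + (11/6)²) = -149*(120 + 121/36) = -149*4441/36 = -661709/36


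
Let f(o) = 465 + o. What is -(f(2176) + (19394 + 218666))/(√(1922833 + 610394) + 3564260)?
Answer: -857920946260/12703946814373 + 240701*√2533227/12703946814373 ≈ -0.067502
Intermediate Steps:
-(f(2176) + (19394 + 218666))/(√(1922833 + 610394) + 3564260) = -((465 + 2176) + (19394 + 218666))/(√(1922833 + 610394) + 3564260) = -(2641 + 238060)/(√2533227 + 3564260) = -240701/(3564260 + √2533227)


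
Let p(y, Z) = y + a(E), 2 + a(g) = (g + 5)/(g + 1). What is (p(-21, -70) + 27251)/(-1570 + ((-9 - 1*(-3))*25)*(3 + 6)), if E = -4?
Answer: -81683/8760 ≈ -9.3245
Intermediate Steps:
a(g) = -2 + (5 + g)/(1 + g) (a(g) = -2 + (g + 5)/(g + 1) = -2 + (5 + g)/(1 + g))
p(y, Z) = -7/3 + y (p(y, Z) = y + (3 - 1*(-4))/(1 - 4) = y + (3 + 4)/(-3) = y - 1/3*7 = y - 7/3 = -7/3 + y)
(p(-21, -70) + 27251)/(-1570 + ((-9 - 1*(-3))*25)*(3 + 6)) = ((-7/3 - 21) + 27251)/(-1570 + ((-9 - 1*(-3))*25)*(3 + 6)) = (-70/3 + 27251)/(-1570 + ((-9 + 3)*25)*9) = 81683/(3*(-1570 - 6*25*9)) = 81683/(3*(-1570 - 150*9)) = 81683/(3*(-1570 - 1350)) = (81683/3)/(-2920) = (81683/3)*(-1/2920) = -81683/8760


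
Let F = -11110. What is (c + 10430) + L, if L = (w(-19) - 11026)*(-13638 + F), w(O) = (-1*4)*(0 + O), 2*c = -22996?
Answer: 270989532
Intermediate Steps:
c = -11498 (c = (½)*(-22996) = -11498)
w(O) = -4*O
L = 270990600 (L = (-4*(-19) - 11026)*(-13638 - 11110) = (76 - 11026)*(-24748) = -10950*(-24748) = 270990600)
(c + 10430) + L = (-11498 + 10430) + 270990600 = -1068 + 270990600 = 270989532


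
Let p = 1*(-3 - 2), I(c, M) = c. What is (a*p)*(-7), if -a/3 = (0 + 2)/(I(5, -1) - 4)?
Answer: -210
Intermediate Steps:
p = -5 (p = 1*(-5) = -5)
a = -6 (a = -3*(0 + 2)/(5 - 4) = -6/1 = -6 ≈ -6.0000)
(a*p)*(-7) = -6*(-5)*(-7) = 30*(-7) = -210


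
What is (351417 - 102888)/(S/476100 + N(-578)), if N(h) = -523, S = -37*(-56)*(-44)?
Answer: -29581164225/62272867 ≈ -475.02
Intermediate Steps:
S = -91168 (S = 2072*(-44) = -91168)
(351417 - 102888)/(S/476100 + N(-578)) = (351417 - 102888)/(-91168/476100 - 523) = 248529/(-91168*1/476100 - 523) = 248529/(-22792/119025 - 523) = 248529/(-62272867/119025) = 248529*(-119025/62272867) = -29581164225/62272867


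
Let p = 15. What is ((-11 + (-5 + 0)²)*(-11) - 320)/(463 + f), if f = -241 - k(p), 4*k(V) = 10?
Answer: -948/439 ≈ -2.1595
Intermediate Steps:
k(V) = 5/2 (k(V) = (¼)*10 = 5/2)
f = -487/2 (f = -241 - 1*5/2 = -241 - 5/2 = -487/2 ≈ -243.50)
((-11 + (-5 + 0)²)*(-11) - 320)/(463 + f) = ((-11 + (-5 + 0)²)*(-11) - 320)/(463 - 487/2) = ((-11 + (-5)²)*(-11) - 320)/(439/2) = ((-11 + 25)*(-11) - 320)*(2/439) = (14*(-11) - 320)*(2/439) = (-154 - 320)*(2/439) = -474*2/439 = -948/439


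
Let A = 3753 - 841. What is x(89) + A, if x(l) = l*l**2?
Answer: 707881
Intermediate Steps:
A = 2912
x(l) = l**3
x(89) + A = 89**3 + 2912 = 704969 + 2912 = 707881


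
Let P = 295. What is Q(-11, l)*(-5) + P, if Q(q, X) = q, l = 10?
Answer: 350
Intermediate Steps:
Q(-11, l)*(-5) + P = -11*(-5) + 295 = 55 + 295 = 350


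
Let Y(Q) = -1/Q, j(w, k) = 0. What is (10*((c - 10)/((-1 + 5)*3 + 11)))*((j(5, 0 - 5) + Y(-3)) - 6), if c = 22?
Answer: -680/23 ≈ -29.565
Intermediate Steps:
(10*((c - 10)/((-1 + 5)*3 + 11)))*((j(5, 0 - 5) + Y(-3)) - 6) = (10*((22 - 10)/((-1 + 5)*3 + 11)))*((0 - 1/(-3)) - 6) = (10*(12/(4*3 + 11)))*((0 - 1*(-⅓)) - 6) = (10*(12/(12 + 11)))*((0 + ⅓) - 6) = (10*(12/23))*(⅓ - 6) = (10*(12*(1/23)))*(-17/3) = (10*(12/23))*(-17/3) = (120/23)*(-17/3) = -680/23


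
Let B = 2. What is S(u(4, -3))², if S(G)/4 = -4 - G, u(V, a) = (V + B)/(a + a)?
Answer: 144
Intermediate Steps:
u(V, a) = (2 + V)/(2*a) (u(V, a) = (V + 2)/(a + a) = (2 + V)/((2*a)) = (2 + V)*(1/(2*a)) = (2 + V)/(2*a))
S(G) = -16 - 4*G (S(G) = 4*(-4 - G) = -16 - 4*G)
S(u(4, -3))² = (-16 - 2*(2 + 4)/(-3))² = (-16 - 2*(-1)*6/3)² = (-16 - 4*(-1))² = (-16 + 4)² = (-12)² = 144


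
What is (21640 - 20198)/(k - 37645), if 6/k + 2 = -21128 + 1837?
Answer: -9273502/242094997 ≈ -0.038305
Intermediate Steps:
k = -2/6431 (k = 6/(-2 + (-21128 + 1837)) = 6/(-2 - 19291) = 6/(-19293) = 6*(-1/19293) = -2/6431 ≈ -0.00031099)
(21640 - 20198)/(k - 37645) = (21640 - 20198)/(-2/6431 - 37645) = 1442/(-242094997/6431) = 1442*(-6431/242094997) = -9273502/242094997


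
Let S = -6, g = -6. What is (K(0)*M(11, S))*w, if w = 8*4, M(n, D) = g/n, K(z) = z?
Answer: 0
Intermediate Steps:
M(n, D) = -6/n
w = 32
(K(0)*M(11, S))*w = (0*(-6/11))*32 = 0*32 = 0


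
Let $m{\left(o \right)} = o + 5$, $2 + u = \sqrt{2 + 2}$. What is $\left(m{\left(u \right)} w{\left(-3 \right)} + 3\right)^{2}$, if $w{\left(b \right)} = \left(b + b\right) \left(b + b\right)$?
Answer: $33489$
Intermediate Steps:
$u = 0$ ($u = -2 + \sqrt{2 + 2} = -2 + \sqrt{4} = -2 + 2 = 0$)
$w{\left(b \right)} = 4 b^{2}$ ($w{\left(b \right)} = 2 b 2 b = 4 b^{2}$)
$m{\left(o \right)} = 5 + o$
$\left(m{\left(u \right)} w{\left(-3 \right)} + 3\right)^{2} = \left(\left(5 + 0\right) 4 \left(-3\right)^{2} + 3\right)^{2} = \left(5 \cdot 4 \cdot 9 + 3\right)^{2} = \left(5 \cdot 36 + 3\right)^{2} = \left(180 + 3\right)^{2} = 183^{2} = 33489$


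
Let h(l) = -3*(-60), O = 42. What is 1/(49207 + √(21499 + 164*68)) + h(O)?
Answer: 435833364847/2421296198 - √32651/2421296198 ≈ 180.00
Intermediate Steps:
h(l) = 180
1/(49207 + √(21499 + 164*68)) + h(O) = 1/(49207 + √(21499 + 164*68)) + 180 = 1/(49207 + √(21499 + 11152)) + 180 = 1/(49207 + √32651) + 180 = 180 + 1/(49207 + √32651)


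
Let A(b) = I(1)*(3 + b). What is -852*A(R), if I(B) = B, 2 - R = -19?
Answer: -20448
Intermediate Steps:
R = 21 (R = 2 - 1*(-19) = 2 + 19 = 21)
A(b) = 3 + b (A(b) = 1*(3 + b) = 3 + b)
-852*A(R) = -852*(3 + 21) = -852*24 = -20448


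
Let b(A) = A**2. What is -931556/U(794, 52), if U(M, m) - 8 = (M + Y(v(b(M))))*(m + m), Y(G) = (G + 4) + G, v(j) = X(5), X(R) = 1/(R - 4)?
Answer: -232889/20802 ≈ -11.196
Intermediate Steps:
X(R) = 1/(-4 + R)
v(j) = 1 (v(j) = 1/(-4 + 5) = 1/1 = 1)
Y(G) = 4 + 2*G (Y(G) = (4 + G) + G = 4 + 2*G)
U(M, m) = 8 + 2*m*(6 + M) (U(M, m) = 8 + (M + (4 + 2*1))*(m + m) = 8 + (M + (4 + 2))*(2*m) = 8 + (M + 6)*(2*m) = 8 + (6 + M)*(2*m) = 8 + 2*m*(6 + M))
-931556/U(794, 52) = -931556/(8 + 12*52 + 2*794*52) = -931556/(8 + 624 + 82576) = -931556/83208 = -931556*1/83208 = -232889/20802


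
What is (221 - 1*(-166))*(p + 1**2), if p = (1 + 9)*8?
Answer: 31347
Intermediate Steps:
p = 80 (p = 10*8 = 80)
(221 - 1*(-166))*(p + 1**2) = (221 - 1*(-166))*(80 + 1**2) = (221 + 166)*(80 + 1) = 387*81 = 31347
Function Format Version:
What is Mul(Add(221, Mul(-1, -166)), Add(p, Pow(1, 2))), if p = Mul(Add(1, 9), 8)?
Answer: 31347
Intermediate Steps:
p = 80 (p = Mul(10, 8) = 80)
Mul(Add(221, Mul(-1, -166)), Add(p, Pow(1, 2))) = Mul(Add(221, Mul(-1, -166)), Add(80, Pow(1, 2))) = Mul(Add(221, 166), Add(80, 1)) = Mul(387, 81) = 31347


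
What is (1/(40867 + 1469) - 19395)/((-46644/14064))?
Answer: 240584268667/41140008 ≈ 5847.9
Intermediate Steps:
(1/(40867 + 1469) - 19395)/((-46644/14064)) = (1/42336 - 19395)/((-46644*1/14064)) = (1/42336 - 19395)/(-3887/1172) = -821106719/42336*(-1172/3887) = 240584268667/41140008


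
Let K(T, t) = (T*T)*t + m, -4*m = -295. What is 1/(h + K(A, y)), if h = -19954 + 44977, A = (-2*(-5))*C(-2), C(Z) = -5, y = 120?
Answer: 4/1300387 ≈ 3.0760e-6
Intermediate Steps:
m = 295/4 (m = -¼*(-295) = 295/4 ≈ 73.750)
A = -50 (A = -2*(-5)*(-5) = 10*(-5) = -50)
K(T, t) = 295/4 + t*T² (K(T, t) = (T*T)*t + 295/4 = T²*t + 295/4 = t*T² + 295/4 = 295/4 + t*T²)
h = 25023
1/(h + K(A, y)) = 1/(25023 + (295/4 + 120*(-50)²)) = 1/(25023 + (295/4 + 120*2500)) = 1/(25023 + (295/4 + 300000)) = 1/(25023 + 1200295/4) = 1/(1300387/4) = 4/1300387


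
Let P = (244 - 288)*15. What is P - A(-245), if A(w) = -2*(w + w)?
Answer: -1640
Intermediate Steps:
A(w) = -4*w
P = -660 (P = -44*15 = -660)
P - A(-245) = -660 - (-4)*(-245) = -660 - 1*980 = -660 - 980 = -1640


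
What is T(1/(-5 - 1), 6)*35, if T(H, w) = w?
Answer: 210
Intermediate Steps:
T(1/(-5 - 1), 6)*35 = 6*35 = 210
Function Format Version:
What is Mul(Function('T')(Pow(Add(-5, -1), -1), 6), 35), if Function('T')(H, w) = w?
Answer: 210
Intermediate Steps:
Mul(Function('T')(Pow(Add(-5, -1), -1), 6), 35) = Mul(6, 35) = 210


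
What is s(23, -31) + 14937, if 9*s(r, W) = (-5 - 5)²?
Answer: 134533/9 ≈ 14948.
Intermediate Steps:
s(r, W) = 100/9 (s(r, W) = (-5 - 5)²/9 = (⅑)*(-10)² = (⅑)*100 = 100/9)
s(23, -31) + 14937 = 100/9 + 14937 = 134533/9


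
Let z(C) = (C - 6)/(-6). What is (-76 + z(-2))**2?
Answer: 50176/9 ≈ 5575.1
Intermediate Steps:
z(C) = 1 - C/6 (z(C) = (-6 + C)*(-1/6) = 1 - C/6)
(-76 + z(-2))**2 = (-76 + (1 - 1/6*(-2)))**2 = (-76 + (1 + 1/3))**2 = (-76 + 4/3)**2 = (-224/3)**2 = 50176/9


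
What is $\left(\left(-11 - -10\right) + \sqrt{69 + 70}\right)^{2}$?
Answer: $\left(1 - \sqrt{139}\right)^{2} \approx 116.42$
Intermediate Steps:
$\left(\left(-11 - -10\right) + \sqrt{69 + 70}\right)^{2} = \left(\left(-11 + 10\right) + \sqrt{139}\right)^{2} = \left(-1 + \sqrt{139}\right)^{2}$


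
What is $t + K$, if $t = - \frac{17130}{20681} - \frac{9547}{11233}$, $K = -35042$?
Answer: $- \frac{8140985424063}{232309673} \approx -35044.0$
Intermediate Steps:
$t = - \frac{389862797}{232309673}$ ($t = \left(-17130\right) \frac{1}{20681} - \frac{9547}{11233} = - \frac{17130}{20681} - \frac{9547}{11233} = - \frac{389862797}{232309673} \approx -1.6782$)
$t + K = - \frac{389862797}{232309673} - 35042 = - \frac{8140985424063}{232309673}$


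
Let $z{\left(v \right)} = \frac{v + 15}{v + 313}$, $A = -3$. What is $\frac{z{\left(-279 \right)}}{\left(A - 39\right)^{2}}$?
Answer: $- \frac{11}{2499} \approx -0.0044018$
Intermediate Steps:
$z{\left(v \right)} = \frac{15 + v}{313 + v}$
$\frac{z{\left(-279 \right)}}{\left(A - 39\right)^{2}} = \frac{\frac{1}{313 - 279} \left(15 - 279\right)}{\left(-3 - 39\right)^{2}} = \frac{\frac{1}{34} \left(-264\right)}{\left(-42\right)^{2}} = \frac{\frac{1}{34} \left(-264\right)}{1764} = \left(- \frac{132}{17}\right) \frac{1}{1764} = - \frac{11}{2499}$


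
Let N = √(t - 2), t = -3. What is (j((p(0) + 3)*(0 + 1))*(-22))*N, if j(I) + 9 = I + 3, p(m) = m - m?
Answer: 66*I*√5 ≈ 147.58*I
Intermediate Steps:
p(m) = 0
j(I) = -6 + I (j(I) = -9 + (I + 3) = -9 + (3 + I) = -6 + I)
N = I*√5 (N = √(-3 - 2) = √(-5) = I*√5 ≈ 2.2361*I)
(j((p(0) + 3)*(0 + 1))*(-22))*N = ((-6 + (0 + 3)*(0 + 1))*(-22))*(I*√5) = ((-6 + 3*1)*(-22))*(I*√5) = ((-6 + 3)*(-22))*(I*√5) = (-3*(-22))*(I*√5) = 66*(I*√5) = 66*I*√5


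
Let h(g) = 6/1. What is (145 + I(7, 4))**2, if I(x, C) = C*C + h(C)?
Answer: 27889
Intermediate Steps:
h(g) = 6 (h(g) = 6*1 = 6)
I(x, C) = 6 + C**2 (I(x, C) = C*C + 6 = C**2 + 6 = 6 + C**2)
(145 + I(7, 4))**2 = (145 + (6 + 4**2))**2 = (145 + (6 + 16))**2 = (145 + 22)**2 = 167**2 = 27889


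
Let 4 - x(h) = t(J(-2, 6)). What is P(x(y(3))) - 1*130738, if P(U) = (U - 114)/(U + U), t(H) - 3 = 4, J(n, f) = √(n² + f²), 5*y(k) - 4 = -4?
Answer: -261437/2 ≈ -1.3072e+5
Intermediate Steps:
y(k) = 0 (y(k) = ⅘ + (⅕)*(-4) = ⅘ - ⅘ = 0)
J(n, f) = √(f² + n²)
t(H) = 7 (t(H) = 3 + 4 = 7)
x(h) = -3 (x(h) = 4 - 1*7 = 4 - 7 = -3)
P(U) = (-114 + U)/(2*U) (P(U) = (-114 + U)/((2*U)) = (-114 + U)*(1/(2*U)) = (-114 + U)/(2*U))
P(x(y(3))) - 1*130738 = (½)*(-114 - 3)/(-3) - 1*130738 = (½)*(-⅓)*(-117) - 130738 = 39/2 - 130738 = -261437/2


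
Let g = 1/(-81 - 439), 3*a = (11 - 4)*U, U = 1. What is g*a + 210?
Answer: 327593/1560 ≈ 210.00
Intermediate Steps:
a = 7/3 (a = ((11 - 4)*1)/3 = (7*1)/3 = (1/3)*7 = 7/3 ≈ 2.3333)
g = -1/520 (g = 1/(-520) = -1/520 ≈ -0.0019231)
g*a + 210 = -1/520*7/3 + 210 = -7/1560 + 210 = 327593/1560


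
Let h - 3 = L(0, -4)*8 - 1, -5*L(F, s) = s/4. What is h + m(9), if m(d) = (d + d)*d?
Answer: 828/5 ≈ 165.60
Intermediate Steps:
L(F, s) = -s/20 (L(F, s) = -s/(5*4) = -s/20)
m(d) = 2*d² (m(d) = (2*d)*d = 2*d²)
h = 18/5 (h = 3 + (-1/20*(-4)*8 - 1) = 3 + ((⅕)*8 - 1) = 3 + (8/5 - 1) = 3 + ⅗ = 18/5 ≈ 3.6000)
h + m(9) = 18/5 + 2*9² = 18/5 + 2*81 = 18/5 + 162 = 828/5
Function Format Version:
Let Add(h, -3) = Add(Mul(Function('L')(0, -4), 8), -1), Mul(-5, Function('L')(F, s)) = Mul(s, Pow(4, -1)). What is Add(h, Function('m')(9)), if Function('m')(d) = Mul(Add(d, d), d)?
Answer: Rational(828, 5) ≈ 165.60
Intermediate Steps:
Function('L')(F, s) = Mul(Rational(-1, 20), s) (Function('L')(F, s) = Mul(Rational(-1, 5), Mul(s, Pow(4, -1))) = Mul(Rational(-1, 5), Mul(s, Rational(1, 4))) = Mul(Rational(-1, 5), Mul(Rational(1, 4), s)) = Mul(Rational(-1, 20), s))
Function('m')(d) = Mul(2, Pow(d, 2)) (Function('m')(d) = Mul(Mul(2, d), d) = Mul(2, Pow(d, 2)))
h = Rational(18, 5) (h = Add(3, Add(Mul(Mul(Rational(-1, 20), -4), 8), -1)) = Add(3, Add(Mul(Rational(1, 5), 8), -1)) = Add(3, Add(Rational(8, 5), -1)) = Add(3, Rational(3, 5)) = Rational(18, 5) ≈ 3.6000)
Add(h, Function('m')(9)) = Add(Rational(18, 5), Mul(2, Pow(9, 2))) = Add(Rational(18, 5), Mul(2, 81)) = Add(Rational(18, 5), 162) = Rational(828, 5)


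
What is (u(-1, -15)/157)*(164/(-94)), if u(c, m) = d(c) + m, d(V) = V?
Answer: 1312/7379 ≈ 0.17780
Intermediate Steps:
u(c, m) = c + m
(u(-1, -15)/157)*(164/(-94)) = ((-1 - 15)/157)*(164/(-94)) = (-16*1/157)*(164*(-1/94)) = -16/157*(-82/47) = 1312/7379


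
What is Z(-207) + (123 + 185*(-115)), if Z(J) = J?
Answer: -21359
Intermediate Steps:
Z(-207) + (123 + 185*(-115)) = -207 + (123 + 185*(-115)) = -207 + (123 - 21275) = -207 - 21152 = -21359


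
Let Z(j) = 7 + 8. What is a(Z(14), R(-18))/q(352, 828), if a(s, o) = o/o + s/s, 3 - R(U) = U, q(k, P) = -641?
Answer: -2/641 ≈ -0.0031201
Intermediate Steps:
Z(j) = 15
R(U) = 3 - U
a(s, o) = 2 (a(s, o) = 1 + 1 = 2)
a(Z(14), R(-18))/q(352, 828) = 2/(-641) = 2*(-1/641) = -2/641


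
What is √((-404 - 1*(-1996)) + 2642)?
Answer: √4234 ≈ 65.069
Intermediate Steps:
√((-404 - 1*(-1996)) + 2642) = √((-404 + 1996) + 2642) = √(1592 + 2642) = √4234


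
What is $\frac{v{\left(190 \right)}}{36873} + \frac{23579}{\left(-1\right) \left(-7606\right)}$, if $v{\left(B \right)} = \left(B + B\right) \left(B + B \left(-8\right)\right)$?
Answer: $- \frac{2974643933}{280456038} \approx -10.606$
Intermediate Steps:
$v{\left(B \right)} = - 14 B^{2}$ ($v{\left(B \right)} = 2 B \left(B - 8 B\right) = 2 B \left(- 7 B\right) = - 14 B^{2}$)
$\frac{v{\left(190 \right)}}{36873} + \frac{23579}{\left(-1\right) \left(-7606\right)} = \frac{\left(-14\right) 190^{2}}{36873} + \frac{23579}{\left(-1\right) \left(-7606\right)} = \left(-14\right) 36100 \cdot \frac{1}{36873} + \frac{23579}{7606} = \left(-505400\right) \frac{1}{36873} + 23579 \cdot \frac{1}{7606} = - \frac{505400}{36873} + \frac{23579}{7606} = - \frac{2974643933}{280456038}$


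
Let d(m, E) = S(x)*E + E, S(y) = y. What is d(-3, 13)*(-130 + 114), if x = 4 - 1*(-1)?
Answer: -1248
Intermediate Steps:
x = 5 (x = 4 + 1 = 5)
d(m, E) = 6*E (d(m, E) = 5*E + E = 6*E)
d(-3, 13)*(-130 + 114) = (6*13)*(-130 + 114) = 78*(-16) = -1248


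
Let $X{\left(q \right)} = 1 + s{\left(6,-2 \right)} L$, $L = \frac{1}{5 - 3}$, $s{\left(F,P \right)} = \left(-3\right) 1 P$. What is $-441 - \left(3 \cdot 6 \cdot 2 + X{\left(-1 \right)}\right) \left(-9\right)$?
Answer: $-81$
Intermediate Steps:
$s{\left(F,P \right)} = - 3 P$
$L = \frac{1}{2} \approx 0.5$
$X{\left(q \right)} = 4$ ($X{\left(q \right)} = 1 + \left(-3\right) \left(-2\right) \frac{1}{2} = 1 + 6 \cdot \frac{1}{2} = 1 + 3 = 4$)
$-441 - \left(3 \cdot 6 \cdot 2 + X{\left(-1 \right)}\right) \left(-9\right) = -441 - \left(3 \cdot 6 \cdot 2 + 4\right) \left(-9\right) = -441 - \left(18 \cdot 2 + 4\right) \left(-9\right) = -441 - \left(36 + 4\right) \left(-9\right) = -441 - 40 \left(-9\right) = -441 - -360 = -441 + 360 = -81$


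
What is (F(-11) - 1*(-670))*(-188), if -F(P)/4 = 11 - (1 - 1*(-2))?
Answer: -119944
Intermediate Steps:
F(P) = -32 (F(P) = -4*(11 - (1 - 1*(-2))) = -4*(11 - (1 + 2)) = -4*(11 - 1*3) = -4*(11 - 3) = -4*8 = -32)
(F(-11) - 1*(-670))*(-188) = (-32 - 1*(-670))*(-188) = (-32 + 670)*(-188) = 638*(-188) = -119944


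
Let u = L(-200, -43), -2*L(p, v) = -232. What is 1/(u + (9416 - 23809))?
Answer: -1/14277 ≈ -7.0043e-5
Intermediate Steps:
L(p, v) = 116 (L(p, v) = -½*(-232) = 116)
u = 116
1/(u + (9416 - 23809)) = 1/(116 + (9416 - 23809)) = 1/(116 - 14393) = 1/(-14277) = -1/14277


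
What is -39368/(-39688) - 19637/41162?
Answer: 9558095/18564062 ≈ 0.51487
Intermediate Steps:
-39368/(-39688) - 19637/41162 = -39368*(-1/39688) - 19637*1/41162 = 4921/4961 - 19637/41162 = 9558095/18564062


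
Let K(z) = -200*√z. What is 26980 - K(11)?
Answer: 26980 + 200*√11 ≈ 27643.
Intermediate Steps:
26980 - K(11) = 26980 - (-200)*√11 = 26980 + 200*√11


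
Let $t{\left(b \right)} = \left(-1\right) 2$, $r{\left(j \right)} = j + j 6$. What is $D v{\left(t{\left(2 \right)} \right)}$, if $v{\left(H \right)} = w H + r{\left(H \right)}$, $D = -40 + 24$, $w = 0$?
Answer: $224$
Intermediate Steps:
$D = -16$
$r{\left(j \right)} = 7 j$ ($r{\left(j \right)} = j + 6 j = 7 j$)
$t{\left(b \right)} = -2$
$v{\left(H \right)} = 7 H$ ($v{\left(H \right)} = 0 H + 7 H = 0 + 7 H = 7 H$)
$D v{\left(t{\left(2 \right)} \right)} = - 16 \cdot 7 \left(-2\right) = \left(-16\right) \left(-14\right) = 224$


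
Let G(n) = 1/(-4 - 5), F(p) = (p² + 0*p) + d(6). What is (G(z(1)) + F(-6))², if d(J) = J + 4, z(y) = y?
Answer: 170569/81 ≈ 2105.8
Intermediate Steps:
d(J) = 4 + J
F(p) = 10 + p² (F(p) = (p² + 0*p) + (4 + 6) = (p² + 0) + 10 = p² + 10 = 10 + p²)
G(n) = -⅑ (G(n) = 1/(-9) = -⅑)
(G(z(1)) + F(-6))² = (-⅑ + (10 + (-6)²))² = (-⅑ + (10 + 36))² = (-⅑ + 46)² = (413/9)² = 170569/81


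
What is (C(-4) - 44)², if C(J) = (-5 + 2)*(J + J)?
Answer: 400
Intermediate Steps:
C(J) = -6*J
(C(-4) - 44)² = (-6*(-4) - 44)² = (24 - 44)² = (-20)² = 400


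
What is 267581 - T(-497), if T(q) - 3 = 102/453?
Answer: 40404244/151 ≈ 2.6758e+5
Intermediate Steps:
T(q) = 487/151 (T(q) = 3 + 102/453 = 3 + 102*(1/453) = 3 + 34/151 = 487/151)
267581 - T(-497) = 267581 - 1*487/151 = 267581 - 487/151 = 40404244/151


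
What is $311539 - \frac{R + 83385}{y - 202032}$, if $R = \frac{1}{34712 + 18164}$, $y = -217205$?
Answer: $\frac{6906068747652129}{22167575612} \approx 3.1154 \cdot 10^{5}$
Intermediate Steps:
$R = \frac{1}{52876} \approx 1.8912 \cdot 10^{-5}$
$311539 - \frac{R + 83385}{y - 202032} = 311539 - \frac{\frac{1}{52876} + 83385}{-217205 - 202032} = 311539 - \frac{4409065261}{52876 \left(-419237\right)} = 311539 - \frac{4409065261}{52876} \left(- \frac{1}{419237}\right) = 311539 - - \frac{4409065261}{22167575612} = 311539 + \frac{4409065261}{22167575612} = \frac{6906068747652129}{22167575612}$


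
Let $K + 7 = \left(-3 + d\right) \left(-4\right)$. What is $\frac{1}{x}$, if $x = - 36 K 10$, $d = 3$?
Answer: $\frac{1}{2520} \approx 0.00039683$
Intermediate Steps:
$K = -7$ ($K = -7 + \left(-3 + 3\right) \left(-4\right) = -7 + 0 \left(-4\right) = -7 + 0 = -7$)
$x = 2520$ ($x = \left(-36\right) \left(-7\right) 10 = 252 \cdot 10 = 2520$)
$\frac{1}{x} = \frac{1}{2520}$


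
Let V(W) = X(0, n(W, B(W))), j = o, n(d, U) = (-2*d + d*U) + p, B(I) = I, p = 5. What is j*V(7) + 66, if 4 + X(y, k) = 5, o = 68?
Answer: 134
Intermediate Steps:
n(d, U) = 5 - 2*d + U*d (n(d, U) = (-2*d + d*U) + 5 = (-2*d + U*d) + 5 = 5 - 2*d + U*d)
X(y, k) = 1 (X(y, k) = -4 + 5 = 1)
j = 68
V(W) = 1
j*V(7) + 66 = 68*1 + 66 = 68 + 66 = 134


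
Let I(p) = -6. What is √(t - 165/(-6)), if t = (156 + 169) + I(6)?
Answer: 3*√154/2 ≈ 18.615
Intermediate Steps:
t = 319 (t = (156 + 169) - 6 = 325 - 6 = 319)
√(t - 165/(-6)) = √(319 - 165/(-6)) = √(319 - 165*(-⅙)) = √(319 + 55/2) = √(693/2) = 3*√154/2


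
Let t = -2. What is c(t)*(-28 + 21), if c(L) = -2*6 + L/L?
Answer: 77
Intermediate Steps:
c(L) = -11 (c(L) = -12 + 1 = -11)
c(t)*(-28 + 21) = -11*(-28 + 21) = -11*(-7) = 77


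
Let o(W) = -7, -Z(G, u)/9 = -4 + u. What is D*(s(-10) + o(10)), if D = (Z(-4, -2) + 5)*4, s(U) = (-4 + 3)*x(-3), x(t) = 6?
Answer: -3068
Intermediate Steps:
Z(G, u) = 36 - 9*u (Z(G, u) = -9*(-4 + u) = 36 - 9*u)
s(U) = -6 (s(U) = (-4 + 3)*6 = -1*6 = -6)
D = 236 (D = ((36 - 9*(-2)) + 5)*4 = ((36 + 18) + 5)*4 = (54 + 5)*4 = 59*4 = 236)
D*(s(-10) + o(10)) = 236*(-6 - 7) = 236*(-13) = -3068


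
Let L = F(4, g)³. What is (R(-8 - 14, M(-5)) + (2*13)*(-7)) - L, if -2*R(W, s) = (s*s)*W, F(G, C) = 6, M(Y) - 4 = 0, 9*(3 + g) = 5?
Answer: -222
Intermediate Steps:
g = -22/9 (g = -3 + (⅑)*5 = -3 + 5/9 = -22/9 ≈ -2.4444)
M(Y) = 4 (M(Y) = 4 + 0 = 4)
R(W, s) = -W*s²/2 (R(W, s) = -s*s*W/2 = -s²*W/2 = -W*s²/2)
L = 216 (L = 6³ = 216)
(R(-8 - 14, M(-5)) + (2*13)*(-7)) - L = (-½*(-8 - 14)*4² + (2*13)*(-7)) - 1*216 = (-½*(-22)*16 + 26*(-7)) - 216 = (176 - 182) - 216 = -6 - 216 = -222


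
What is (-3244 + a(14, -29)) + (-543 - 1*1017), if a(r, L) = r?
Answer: -4790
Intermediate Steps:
(-3244 + a(14, -29)) + (-543 - 1*1017) = (-3244 + 14) + (-543 - 1*1017) = -3230 + (-543 - 1017) = -3230 - 1560 = -4790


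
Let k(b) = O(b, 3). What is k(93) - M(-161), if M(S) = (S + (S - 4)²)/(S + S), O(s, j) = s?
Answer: 28505/161 ≈ 177.05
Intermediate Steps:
M(S) = (S + (-4 + S)²)/(2*S) (M(S) = (S + (-4 + S)²)/((2*S)) = (S + (-4 + S)²)*(1/(2*S)) = (S + (-4 + S)²)/(2*S))
k(b) = b
k(93) - M(-161) = 93 - (-161 + (-4 - 161)²)/(2*(-161)) = 93 - (-1)*(-161 + (-165)²)/(2*161) = 93 - (-1)*(-161 + 27225)/(2*161) = 93 - (-1)*27064/(2*161) = 93 - 1*(-13532/161) = 93 + 13532/161 = 28505/161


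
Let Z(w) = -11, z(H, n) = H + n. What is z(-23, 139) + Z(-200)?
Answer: 105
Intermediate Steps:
z(-23, 139) + Z(-200) = (-23 + 139) - 11 = 116 - 11 = 105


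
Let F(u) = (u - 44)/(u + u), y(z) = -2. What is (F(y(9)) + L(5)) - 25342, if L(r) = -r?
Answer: -50671/2 ≈ -25336.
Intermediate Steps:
F(u) = (-44 + u)/(2*u) (F(u) = (-44 + u)/((2*u)) = (-44 + u)*(1/(2*u)) = (-44 + u)/(2*u))
(F(y(9)) + L(5)) - 25342 = ((½)*(-44 - 2)/(-2) - 1*5) - 25342 = ((½)*(-½)*(-46) - 5) - 25342 = (23/2 - 5) - 25342 = 13/2 - 25342 = -50671/2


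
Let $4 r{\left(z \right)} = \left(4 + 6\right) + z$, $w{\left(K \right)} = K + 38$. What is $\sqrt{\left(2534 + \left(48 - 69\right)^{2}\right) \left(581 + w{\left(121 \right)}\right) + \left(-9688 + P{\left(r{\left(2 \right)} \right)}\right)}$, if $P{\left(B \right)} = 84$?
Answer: $6 \sqrt{60886} \approx 1480.5$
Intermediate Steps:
$w{\left(K \right)} = 38 + K$
$r{\left(z \right)} = \frac{5}{2} + \frac{z}{4}$ ($r{\left(z \right)} = \frac{\left(4 + 6\right) + z}{4} = \frac{10 + z}{4} = \frac{5}{2} + \frac{z}{4}$)
$\sqrt{\left(2534 + \left(48 - 69\right)^{2}\right) \left(581 + w{\left(121 \right)}\right) + \left(-9688 + P{\left(r{\left(2 \right)} \right)}\right)} = \sqrt{\left(2534 + \left(48 - 69\right)^{2}\right) \left(581 + \left(38 + 121\right)\right) + \left(-9688 + 84\right)} = \sqrt{\left(2534 + \left(-21\right)^{2}\right) \left(581 + 159\right) - 9604} = \sqrt{\left(2534 + 441\right) 740 - 9604} = \sqrt{2975 \cdot 740 - 9604} = \sqrt{2201500 - 9604} = \sqrt{2191896} = 6 \sqrt{60886}$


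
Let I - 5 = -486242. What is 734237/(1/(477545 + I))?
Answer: -6381988004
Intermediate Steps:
I = -486237 (I = 5 - 486242 = -486237)
734237/(1/(477545 + I)) = 734237/(1/(477545 - 486237)) = 734237/(1/(-8692)) = 734237/(-1/8692) = 734237*(-8692) = -6381988004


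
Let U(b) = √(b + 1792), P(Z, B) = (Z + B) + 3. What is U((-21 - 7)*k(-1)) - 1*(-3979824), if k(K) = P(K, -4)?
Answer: 3979824 + 2*√462 ≈ 3.9799e+6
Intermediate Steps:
P(Z, B) = 3 + B + Z (P(Z, B) = (B + Z) + 3 = 3 + B + Z)
k(K) = -1 + K (k(K) = 3 - 4 + K = -1 + K)
U(b) = √(1792 + b)
U((-21 - 7)*k(-1)) - 1*(-3979824) = √(1792 + (-21 - 7)*(-1 - 1)) - 1*(-3979824) = √(1792 - 28*(-2)) + 3979824 = √(1792 + 56) + 3979824 = √1848 + 3979824 = 2*√462 + 3979824 = 3979824 + 2*√462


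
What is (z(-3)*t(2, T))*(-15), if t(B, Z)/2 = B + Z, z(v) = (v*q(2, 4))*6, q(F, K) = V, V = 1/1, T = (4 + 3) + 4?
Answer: 7020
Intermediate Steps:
T = 11 (T = 7 + 4 = 11)
V = 1
q(F, K) = 1
z(v) = 6*v (z(v) = (v*1)*6 = v*6 = 6*v)
t(B, Z) = 2*B + 2*Z (t(B, Z) = 2*(B + Z) = 2*B + 2*Z)
(z(-3)*t(2, T))*(-15) = ((6*(-3))*(2*2 + 2*11))*(-15) = -18*(4 + 22)*(-15) = -18*26*(-15) = -468*(-15) = 7020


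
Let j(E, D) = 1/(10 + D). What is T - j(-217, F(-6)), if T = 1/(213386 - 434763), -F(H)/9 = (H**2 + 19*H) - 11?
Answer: -222188/179536747 ≈ -0.0012376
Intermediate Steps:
F(H) = 99 - 171*H - 9*H**2 (F(H) = -9*((H**2 + 19*H) - 11) = -9*(-11 + H**2 + 19*H) = 99 - 171*H - 9*H**2)
T = -1/221377 (T = 1/(-221377) = -1/221377 ≈ -4.5172e-6)
T - j(-217, F(-6)) = -1/221377 - 1/(10 + (99 - 171*(-6) - 9*(-6)**2)) = -1/221377 - 1/(10 + (99 + 1026 - 9*36)) = -1/221377 - 1/(10 + (99 + 1026 - 324)) = -1/221377 - 1/(10 + 801) = -1/221377 - 1/811 = -222188/179536747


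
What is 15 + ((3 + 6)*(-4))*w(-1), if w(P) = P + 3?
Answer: -57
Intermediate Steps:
w(P) = 3 + P
15 + ((3 + 6)*(-4))*w(-1) = 15 + ((3 + 6)*(-4))*(3 - 1) = 15 + (9*(-4))*2 = 15 - 36*2 = 15 - 72 = -57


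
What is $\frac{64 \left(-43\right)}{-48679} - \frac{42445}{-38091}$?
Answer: $\frac{2171006587}{1854231789} \approx 1.1708$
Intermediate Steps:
$\frac{64 \left(-43\right)}{-48679} - \frac{42445}{-38091} = \left(-2752\right) \left(- \frac{1}{48679}\right) - - \frac{42445}{38091} = \frac{2752}{48679} + \frac{42445}{38091} = \frac{2171006587}{1854231789}$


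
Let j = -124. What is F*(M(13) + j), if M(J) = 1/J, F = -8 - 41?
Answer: 78939/13 ≈ 6072.2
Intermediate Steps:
F = -49
F*(M(13) + j) = -49*(1/13 - 124) = -49*(-1611/13) = 78939/13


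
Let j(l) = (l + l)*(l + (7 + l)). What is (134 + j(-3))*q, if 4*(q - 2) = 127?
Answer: 4320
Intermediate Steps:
q = 135/4 (q = 2 + (¼)*127 = 2 + 127/4 = 135/4 ≈ 33.750)
j(l) = 2*l*(7 + 2*l) (j(l) = (2*l)*(7 + 2*l) = 2*l*(7 + 2*l))
(134 + j(-3))*q = (134 + 2*(-3)*(7 + 2*(-3)))*(135/4) = (134 + 2*(-3)*(7 - 6))*(135/4) = (134 + 2*(-3)*1)*(135/4) = (134 - 6)*(135/4) = 128*(135/4) = 4320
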